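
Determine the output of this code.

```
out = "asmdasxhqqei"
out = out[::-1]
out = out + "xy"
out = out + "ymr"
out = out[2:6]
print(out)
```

reverse → 'ieqqhxsadmsa'
+ 'xy' → 'ieqqhxsadmsaxy'
+ 'ymr' → 'ieqqhxsadmsaxyymr'
slice [2:6] → 'qqhx'

qqhx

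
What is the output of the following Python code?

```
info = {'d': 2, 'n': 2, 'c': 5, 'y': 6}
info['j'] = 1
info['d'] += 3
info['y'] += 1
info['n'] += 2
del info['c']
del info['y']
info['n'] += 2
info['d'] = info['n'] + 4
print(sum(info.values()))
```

info['j'] = 1 → {'d': 2, 'n': 2, 'c': 5, 'y': 6, 'j': 1}
info['d'] = 2+3 = 5 → {'d': 5, 'n': 2, 'c': 5, 'y': 6, 'j': 1}
info['y'] = 6+1 = 7 → {'d': 5, 'n': 2, 'c': 5, 'y': 7, 'j': 1}
info['n'] = 2+2 = 4 → {'d': 5, 'n': 4, 'c': 5, 'y': 7, 'j': 1}
del 'c' → {'d': 5, 'n': 4, 'y': 7, 'j': 1}
del 'y' → {'d': 5, 'n': 4, 'j': 1}
info['n'] = 4+2 = 6 → {'d': 5, 'n': 6, 'j': 1}
info['d'] = info['n']+4 = 10 → {'d': 10, 'n': 6, 'j': 1}
sum of values = 17

17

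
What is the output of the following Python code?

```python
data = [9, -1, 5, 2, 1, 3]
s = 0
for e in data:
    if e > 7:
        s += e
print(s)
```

e=9: >7, s = 0+9 = 9
e=-1: not >7
e=5: not >7
e=2: not >7
e=1: not >7
e=3: not >7

9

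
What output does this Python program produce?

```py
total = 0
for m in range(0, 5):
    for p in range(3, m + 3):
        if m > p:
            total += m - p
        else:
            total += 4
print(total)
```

37

m=1,p=3: not 1>3, total = 0+4 = 4
m=2,p=3: not 2>3, total = 4+4 = 8
m=2,p=4: not 2>4, total = 8+4 = 12
m=3,p=3: not 3>3, total = 12+4 = 16
m=3,p=4: not 3>4, total = 16+4 = 20
m=3,p=5: not 3>5, total = 20+4 = 24
m=4,p=3: 4>3, total = 24+1 = 25
m=4,p=4: not 4>4, total = 25+4 = 29
m=4,p=5: not 4>5, total = 29+4 = 33
m=4,p=6: not 4>6, total = 33+4 = 37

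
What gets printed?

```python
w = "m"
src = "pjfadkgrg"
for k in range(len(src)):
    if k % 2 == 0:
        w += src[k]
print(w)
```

mpfdgg

k=0: add 'p' → 'mp'
k=1: skip
k=2: add 'f' → 'mpf'
k=3: skip
k=4: add 'd' → 'mpfd'
k=5: skip
k=6: add 'g' → 'mpfdg'
k=7: skip
k=8: add 'g' → 'mpfdgg'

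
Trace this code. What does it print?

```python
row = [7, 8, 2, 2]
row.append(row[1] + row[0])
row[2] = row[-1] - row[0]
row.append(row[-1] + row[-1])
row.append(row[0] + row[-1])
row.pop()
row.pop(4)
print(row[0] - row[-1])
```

-23

append row[1]+row[0] = 8+7 = 15 → [7, 8, 2, 2, 15]
row[2] = row[-1]-row[0] = 15-7 = 8 → [7, 8, 8, 2, 15]
append row[-1]+row[-1] = 15+15 = 30 → [7, 8, 8, 2, 15, 30]
append row[0]+row[-1] = 7+30 = 37 → [7, 8, 8, 2, 15, 30, 37]
pop() removes 37 → [7, 8, 8, 2, 15, 30]
pop(4) removes 15 → [7, 8, 8, 2, 30]
row[0]-row[-1] = 7-30 = -23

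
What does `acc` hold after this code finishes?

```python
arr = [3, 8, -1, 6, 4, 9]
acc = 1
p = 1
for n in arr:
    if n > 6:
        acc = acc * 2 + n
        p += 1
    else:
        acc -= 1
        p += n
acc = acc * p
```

285

n=3: not >6, acc = 1-1 = 0; p=4
n=8: >6, acc = 0*2+8 = 8; p=5
n=-1: not >6, acc = 8-1 = 7; p=4
n=6: not >6, acc = 7-1 = 6; p=10
n=4: not >6, acc = 6-1 = 5; p=14
n=9: >6, acc = 5*2+9 = 19; p=15
acc*p = 19*15 = 285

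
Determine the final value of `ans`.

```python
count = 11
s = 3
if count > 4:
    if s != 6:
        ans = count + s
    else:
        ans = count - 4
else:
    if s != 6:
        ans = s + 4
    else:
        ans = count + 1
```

14

count=11, s=3
count > 4 is True; s != 6 is True
→ ans = count + s = 14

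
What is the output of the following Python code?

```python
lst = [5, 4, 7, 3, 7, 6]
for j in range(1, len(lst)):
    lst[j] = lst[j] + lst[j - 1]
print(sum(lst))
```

j=1: lst[1] = 4+5 = 9 → [5, 9, 7, 3, 7, 6]
j=2: lst[2] = 7+9 = 16 → [5, 9, 16, 3, 7, 6]
j=3: lst[3] = 3+16 = 19 → [5, 9, 16, 19, 7, 6]
j=4: lst[4] = 7+19 = 26 → [5, 9, 16, 19, 26, 6]
j=5: lst[5] = 6+26 = 32 → [5, 9, 16, 19, 26, 32]
sum = 107

107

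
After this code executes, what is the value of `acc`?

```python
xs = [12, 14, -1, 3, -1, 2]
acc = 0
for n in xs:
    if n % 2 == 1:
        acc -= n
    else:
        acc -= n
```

n=12: not odd, acc = 0-12 = -12
n=14: not odd, acc = (-12)-14 = -26
n=-1: odd, acc = (-26)-(-1) = -25
n=3: odd, acc = (-25)-3 = -28
n=-1: odd, acc = (-28)-(-1) = -27
n=2: not odd, acc = (-27)-2 = -29

-29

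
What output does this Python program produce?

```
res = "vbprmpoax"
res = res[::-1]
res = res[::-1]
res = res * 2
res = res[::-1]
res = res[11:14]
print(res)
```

reverse → 'xaopmrpbv'
reverse → 'vbprmpoax'
repeat ×2 → 'vbprmpoaxvbprmpoax'
reverse → 'xaopmrpbvxaopmrpbv'
slice [11:14] → 'opm'

opm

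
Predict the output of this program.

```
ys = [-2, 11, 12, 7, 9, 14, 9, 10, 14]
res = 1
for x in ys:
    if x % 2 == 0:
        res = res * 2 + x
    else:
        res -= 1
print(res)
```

x=-2: even, res = 1*2+(-2) = 0
x=11: not even, res = 0-1 = -1
x=12: even, res = (-1)*2+12 = 10
x=7: not even, res = 10-1 = 9
x=9: not even, res = 9-1 = 8
x=14: even, res = 8*2+14 = 30
x=9: not even, res = 30-1 = 29
x=10: even, res = 29*2+10 = 68
x=14: even, res = 68*2+14 = 150

150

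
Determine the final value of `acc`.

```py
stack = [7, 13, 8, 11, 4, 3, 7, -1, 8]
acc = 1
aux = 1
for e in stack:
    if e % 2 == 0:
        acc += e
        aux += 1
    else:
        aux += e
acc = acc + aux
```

65

e=7: not even; aux=8
e=13: not even; aux=21
e=8: even, acc = 1+8 = 9; aux=22
e=11: not even; aux=33
e=4: even, acc = 9+4 = 13; aux=34
e=3: not even; aux=37
e=7: not even; aux=44
e=-1: not even; aux=43
e=8: even, acc = 13+8 = 21; aux=44
acc+aux = 21+44 = 65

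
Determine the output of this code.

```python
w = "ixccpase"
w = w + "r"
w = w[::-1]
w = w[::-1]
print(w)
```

+ 'r' → 'ixccpaser'
reverse → 'resapccxi'
reverse → 'ixccpaser'

ixccpaser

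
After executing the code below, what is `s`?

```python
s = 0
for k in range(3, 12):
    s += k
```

63

k=3: s = 0+3 = 3
k=4: s = 3+4 = 7
k=5: s = 7+5 = 12
k=6: s = 12+6 = 18
k=7: s = 18+7 = 25
k=8: s = 25+8 = 33
k=9: s = 33+9 = 42
k=10: s = 42+10 = 52
k=11: s = 52+11 = 63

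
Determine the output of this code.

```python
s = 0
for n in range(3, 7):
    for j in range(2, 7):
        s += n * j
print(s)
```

n=3,j=2: s = 0+6 = 6
n=3,j=3: s = 6+9 = 15
n=3,j=4: s = 15+12 = 27
n=3,j=5: s = 27+15 = 42
n=3,j=6: s = 42+18 = 60
n=4,j=2: s = 60+8 = 68
n=4,j=3: s = 68+12 = 80
n=4,j=4: s = 80+16 = 96
n=4,j=5: s = 96+20 = 116
n=4,j=6: s = 116+24 = 140
n=5,j=2: s = 140+10 = 150
n=5,j=3: s = 150+15 = 165
n=5,j=4: s = 165+20 = 185
n=5,j=5: s = 185+25 = 210
n=5,j=6: s = 210+30 = 240
n=6,j=2: s = 240+12 = 252
n=6,j=3: s = 252+18 = 270
n=6,j=4: s = 270+24 = 294
n=6,j=5: s = 294+30 = 324
n=6,j=6: s = 324+36 = 360

360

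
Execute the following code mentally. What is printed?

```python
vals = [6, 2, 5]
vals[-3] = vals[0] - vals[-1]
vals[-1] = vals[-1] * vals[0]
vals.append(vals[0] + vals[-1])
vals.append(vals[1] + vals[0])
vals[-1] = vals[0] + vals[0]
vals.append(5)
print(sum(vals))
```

21

vals[-3] = vals[0]-vals[-1] = 6-5 = 1 → [1, 2, 5]
vals[-1] = vals[-1]*vals[0] = 5*1 = 5 → [1, 2, 5]
append vals[0]+vals[-1] = 1+5 = 6 → [1, 2, 5, 6]
append vals[1]+vals[0] = 2+1 = 3 → [1, 2, 5, 6, 3]
vals[-1] = vals[0]+vals[0] = 1+1 = 2 → [1, 2, 5, 6, 2]
append 5 → [1, 2, 5, 6, 2, 5]
sum = 21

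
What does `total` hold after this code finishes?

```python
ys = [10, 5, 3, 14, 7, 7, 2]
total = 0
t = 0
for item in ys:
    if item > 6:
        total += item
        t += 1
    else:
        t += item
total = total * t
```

532

item=10: >6, total = 0+10 = 10; t=1
item=5: not >6; t=6
item=3: not >6; t=9
item=14: >6, total = 10+14 = 24; t=10
item=7: >6, total = 24+7 = 31; t=11
item=7: >6, total = 31+7 = 38; t=12
item=2: not >6; t=14
total*t = 38*14 = 532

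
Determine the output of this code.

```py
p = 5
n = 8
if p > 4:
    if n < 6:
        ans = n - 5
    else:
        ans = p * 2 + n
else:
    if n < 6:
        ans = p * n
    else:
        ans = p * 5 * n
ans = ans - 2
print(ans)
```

p=5, n=8
p > 4 is True; n < 6 is False
→ ans = p * 2 + n = 18
ans = 18-2 = 16

16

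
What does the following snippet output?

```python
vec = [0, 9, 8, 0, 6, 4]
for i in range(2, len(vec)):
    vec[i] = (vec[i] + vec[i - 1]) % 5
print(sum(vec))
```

i=2: vec[2] = (8+9)%5 = 2 → [0, 9, 2, 0, 6, 4]
i=3: vec[3] = (0+2)%5 = 2 → [0, 9, 2, 2, 6, 4]
i=4: vec[4] = (6+2)%5 = 3 → [0, 9, 2, 2, 3, 4]
i=5: vec[5] = (4+3)%5 = 2 → [0, 9, 2, 2, 3, 2]
sum = 18

18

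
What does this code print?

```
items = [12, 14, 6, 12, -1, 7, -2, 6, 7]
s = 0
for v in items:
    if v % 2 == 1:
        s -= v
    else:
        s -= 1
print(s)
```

-19

v=12: not odd, s = 0-1 = -1
v=14: not odd, s = (-1)-1 = -2
v=6: not odd, s = (-2)-1 = -3
v=12: not odd, s = (-3)-1 = -4
v=-1: odd, s = (-4)-(-1) = -3
v=7: odd, s = (-3)-7 = -10
v=-2: not odd, s = (-10)-1 = -11
v=6: not odd, s = (-11)-1 = -12
v=7: odd, s = (-12)-7 = -19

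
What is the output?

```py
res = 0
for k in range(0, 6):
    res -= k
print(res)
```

k=0: res = 0-0 = 0
k=1: res = 0-1 = -1
k=2: res = (-1)-2 = -3
k=3: res = (-3)-3 = -6
k=4: res = (-6)-4 = -10
k=5: res = (-10)-5 = -15

-15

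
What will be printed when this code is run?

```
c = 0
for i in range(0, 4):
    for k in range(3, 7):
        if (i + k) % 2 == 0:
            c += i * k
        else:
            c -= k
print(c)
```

16

i=0,k=3: odd sum, c = 0-3 = -3
i=0,k=4: even sum, c = (-3)+0 = -3
i=0,k=5: odd sum, c = (-3)-5 = -8
i=0,k=6: even sum, c = (-8)+0 = -8
i=1,k=3: even sum, c = (-8)+3 = -5
i=1,k=4: odd sum, c = (-5)-4 = -9
i=1,k=5: even sum, c = (-9)+5 = -4
i=1,k=6: odd sum, c = (-4)-6 = -10
i=2,k=3: odd sum, c = (-10)-3 = -13
i=2,k=4: even sum, c = (-13)+8 = -5
i=2,k=5: odd sum, c = (-5)-5 = -10
i=2,k=6: even sum, c = (-10)+12 = 2
i=3,k=3: even sum, c = 2+9 = 11
i=3,k=4: odd sum, c = 11-4 = 7
i=3,k=5: even sum, c = 7+15 = 22
i=3,k=6: odd sum, c = 22-6 = 16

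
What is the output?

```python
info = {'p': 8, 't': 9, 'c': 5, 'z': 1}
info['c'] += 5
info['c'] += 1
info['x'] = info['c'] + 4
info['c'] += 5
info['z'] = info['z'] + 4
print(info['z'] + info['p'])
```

info['c'] = 5+5 = 10 → {'p': 8, 't': 9, 'c': 10, 'z': 1}
info['c'] = 10+1 = 11 → {'p': 8, 't': 9, 'c': 11, 'z': 1}
info['x'] = info['c']+4 = 15 → {'p': 8, 't': 9, 'c': 11, 'z': 1, 'x': 15}
info['c'] = 11+5 = 16 → {'p': 8, 't': 9, 'c': 16, 'z': 1, 'x': 15}
info['z'] = info['z']+4 = 5 → {'p': 8, 't': 9, 'c': 16, 'z': 5, 'x': 15}
info['z']+info['p'] = 5+8 = 13

13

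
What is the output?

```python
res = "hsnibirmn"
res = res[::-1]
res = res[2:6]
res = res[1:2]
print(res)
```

i

reverse → 'nmribinsh'
slice [2:6] → 'ribi'
slice [1:2] → 'i'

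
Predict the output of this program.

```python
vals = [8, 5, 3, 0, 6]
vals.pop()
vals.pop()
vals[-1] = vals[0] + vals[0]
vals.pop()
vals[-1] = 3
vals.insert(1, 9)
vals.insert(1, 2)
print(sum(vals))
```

22

pop() removes 6 → [8, 5, 3, 0]
pop() removes 0 → [8, 5, 3]
vals[-1] = vals[0]+vals[0] = 8+8 = 16 → [8, 5, 16]
pop() removes 16 → [8, 5]
vals[-1] = 3 → [8, 3]
insert 9 at 1 → [8, 9, 3]
insert 2 at 1 → [8, 2, 9, 3]
sum = 22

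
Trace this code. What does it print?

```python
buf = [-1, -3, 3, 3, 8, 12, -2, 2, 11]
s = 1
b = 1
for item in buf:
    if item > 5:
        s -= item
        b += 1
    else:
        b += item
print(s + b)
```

-24

item=-1: not >5; b=0
item=-3: not >5; b=-3
item=3: not >5; b=0
item=3: not >5; b=3
item=8: >5, s = 1-8 = -7; b=4
item=12: >5, s = (-7)-12 = -19; b=5
item=-2: not >5; b=3
item=2: not >5; b=5
item=11: >5, s = (-19)-11 = -30; b=6
s+b = (-30)+6 = -24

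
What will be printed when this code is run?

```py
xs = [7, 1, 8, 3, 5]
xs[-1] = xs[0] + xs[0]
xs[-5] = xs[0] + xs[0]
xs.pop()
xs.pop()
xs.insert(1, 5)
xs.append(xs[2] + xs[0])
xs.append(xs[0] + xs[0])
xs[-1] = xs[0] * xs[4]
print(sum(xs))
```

253

xs[-1] = xs[0]+xs[0] = 7+7 = 14 → [7, 1, 8, 3, 14]
xs[-5] = xs[0]+xs[0] = 7+7 = 14 → [14, 1, 8, 3, 14]
pop() removes 14 → [14, 1, 8, 3]
pop() removes 3 → [14, 1, 8]
insert 5 at 1 → [14, 5, 1, 8]
append xs[2]+xs[0] = 1+14 = 15 → [14, 5, 1, 8, 15]
append xs[0]+xs[0] = 14+14 = 28 → [14, 5, 1, 8, 15, 28]
xs[-1] = xs[0]*xs[4] = 14*15 = 210 → [14, 5, 1, 8, 15, 210]
sum = 253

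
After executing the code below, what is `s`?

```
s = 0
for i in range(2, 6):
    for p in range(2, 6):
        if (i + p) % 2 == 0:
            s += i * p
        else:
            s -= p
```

72

i=2,p=2: even sum, s = 0+4 = 4
i=2,p=3: odd sum, s = 4-3 = 1
i=2,p=4: even sum, s = 1+8 = 9
i=2,p=5: odd sum, s = 9-5 = 4
i=3,p=2: odd sum, s = 4-2 = 2
i=3,p=3: even sum, s = 2+9 = 11
i=3,p=4: odd sum, s = 11-4 = 7
i=3,p=5: even sum, s = 7+15 = 22
i=4,p=2: even sum, s = 22+8 = 30
i=4,p=3: odd sum, s = 30-3 = 27
i=4,p=4: even sum, s = 27+16 = 43
i=4,p=5: odd sum, s = 43-5 = 38
i=5,p=2: odd sum, s = 38-2 = 36
i=5,p=3: even sum, s = 36+15 = 51
i=5,p=4: odd sum, s = 51-4 = 47
i=5,p=5: even sum, s = 47+25 = 72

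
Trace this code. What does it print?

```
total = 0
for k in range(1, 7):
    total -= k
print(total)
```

k=1: total = 0-1 = -1
k=2: total = (-1)-2 = -3
k=3: total = (-3)-3 = -6
k=4: total = (-6)-4 = -10
k=5: total = (-10)-5 = -15
k=6: total = (-15)-6 = -21

-21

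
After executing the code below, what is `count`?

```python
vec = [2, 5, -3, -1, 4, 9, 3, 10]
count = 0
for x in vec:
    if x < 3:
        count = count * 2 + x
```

1

x=2: <3, count = 0*2+2 = 2
x=5: not <3
x=-3: <3, count = 2*2+(-3) = 1
x=-1: <3, count = 1*2+(-1) = 1
x=4: not <3
x=9: not <3
x=3: not <3
x=10: not <3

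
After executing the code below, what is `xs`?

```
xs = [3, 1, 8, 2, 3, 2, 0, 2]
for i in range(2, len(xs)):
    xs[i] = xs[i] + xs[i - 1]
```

[3, 1, 9, 11, 14, 16, 16, 18]

i=2: xs[2] = 8+1 = 9 → [3, 1, 9, 2, 3, 2, 0, 2]
i=3: xs[3] = 2+9 = 11 → [3, 1, 9, 11, 3, 2, 0, 2]
i=4: xs[4] = 3+11 = 14 → [3, 1, 9, 11, 14, 2, 0, 2]
i=5: xs[5] = 2+14 = 16 → [3, 1, 9, 11, 14, 16, 0, 2]
i=6: xs[6] = 0+16 = 16 → [3, 1, 9, 11, 14, 16, 16, 2]
i=7: xs[7] = 2+16 = 18 → [3, 1, 9, 11, 14, 16, 16, 18]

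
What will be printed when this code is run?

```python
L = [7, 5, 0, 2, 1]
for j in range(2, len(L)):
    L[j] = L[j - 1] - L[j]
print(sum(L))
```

22

j=2: L[2] = 5-0 = 5 → [7, 5, 5, 2, 1]
j=3: L[3] = 5-2 = 3 → [7, 5, 5, 3, 1]
j=4: L[4] = 3-1 = 2 → [7, 5, 5, 3, 2]
sum = 22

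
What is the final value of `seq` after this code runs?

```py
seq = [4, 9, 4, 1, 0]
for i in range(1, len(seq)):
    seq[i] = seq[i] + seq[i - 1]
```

[4, 13, 17, 18, 18]

i=1: seq[1] = 9+4 = 13 → [4, 13, 4, 1, 0]
i=2: seq[2] = 4+13 = 17 → [4, 13, 17, 1, 0]
i=3: seq[3] = 1+17 = 18 → [4, 13, 17, 18, 0]
i=4: seq[4] = 0+18 = 18 → [4, 13, 17, 18, 18]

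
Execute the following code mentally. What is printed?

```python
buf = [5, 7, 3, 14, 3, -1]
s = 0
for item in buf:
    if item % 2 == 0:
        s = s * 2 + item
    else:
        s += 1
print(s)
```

22

item=5: not even, s = 0+1 = 1
item=7: not even, s = 1+1 = 2
item=3: not even, s = 2+1 = 3
item=14: even, s = 3*2+14 = 20
item=3: not even, s = 20+1 = 21
item=-1: not even, s = 21+1 = 22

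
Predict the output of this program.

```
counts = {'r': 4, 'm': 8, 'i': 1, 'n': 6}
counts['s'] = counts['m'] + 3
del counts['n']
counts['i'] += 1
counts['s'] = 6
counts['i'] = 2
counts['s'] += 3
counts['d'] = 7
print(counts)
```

counts['s'] = counts['m']+3 = 11 → {'r': 4, 'm': 8, 'i': 1, 'n': 6, 's': 11}
del 'n' → {'r': 4, 'm': 8, 'i': 1, 's': 11}
counts['i'] = 1+1 = 2 → {'r': 4, 'm': 8, 'i': 2, 's': 11}
counts['s'] = 6 → {'r': 4, 'm': 8, 'i': 2, 's': 6}
counts['i'] = 2 → {'r': 4, 'm': 8, 'i': 2, 's': 6}
counts['s'] = 6+3 = 9 → {'r': 4, 'm': 8, 'i': 2, 's': 9}
counts['d'] = 7 → {'r': 4, 'm': 8, 'i': 2, 's': 9, 'd': 7}

{'r': 4, 'm': 8, 'i': 2, 's': 9, 'd': 7}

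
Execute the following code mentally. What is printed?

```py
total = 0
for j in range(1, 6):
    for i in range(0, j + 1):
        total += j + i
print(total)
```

j=1,i=0: total = 0+1 = 1
j=1,i=1: total = 1+2 = 3
j=2,i=0: total = 3+2 = 5
j=2,i=1: total = 5+3 = 8
j=2,i=2: total = 8+4 = 12
j=3,i=0: total = 12+3 = 15
j=3,i=1: total = 15+4 = 19
j=3,i=2: total = 19+5 = 24
j=3,i=3: total = 24+6 = 30
j=4,i=0: total = 30+4 = 34
j=4,i=1: total = 34+5 = 39
j=4,i=2: total = 39+6 = 45
j=4,i=3: total = 45+7 = 52
j=4,i=4: total = 52+8 = 60
j=5,i=0: total = 60+5 = 65
j=5,i=1: total = 65+6 = 71
j=5,i=2: total = 71+7 = 78
j=5,i=3: total = 78+8 = 86
j=5,i=4: total = 86+9 = 95
j=5,i=5: total = 95+10 = 105

105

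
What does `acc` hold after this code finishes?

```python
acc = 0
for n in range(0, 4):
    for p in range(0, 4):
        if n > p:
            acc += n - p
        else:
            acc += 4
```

50

n=0,p=0: not 0>0, acc = 0+4 = 4
n=0,p=1: not 0>1, acc = 4+4 = 8
n=0,p=2: not 0>2, acc = 8+4 = 12
n=0,p=3: not 0>3, acc = 12+4 = 16
n=1,p=0: 1>0, acc = 16+1 = 17
n=1,p=1: not 1>1, acc = 17+4 = 21
n=1,p=2: not 1>2, acc = 21+4 = 25
n=1,p=3: not 1>3, acc = 25+4 = 29
n=2,p=0: 2>0, acc = 29+2 = 31
n=2,p=1: 2>1, acc = 31+1 = 32
n=2,p=2: not 2>2, acc = 32+4 = 36
n=2,p=3: not 2>3, acc = 36+4 = 40
n=3,p=0: 3>0, acc = 40+3 = 43
n=3,p=1: 3>1, acc = 43+2 = 45
n=3,p=2: 3>2, acc = 45+1 = 46
n=3,p=3: not 3>3, acc = 46+4 = 50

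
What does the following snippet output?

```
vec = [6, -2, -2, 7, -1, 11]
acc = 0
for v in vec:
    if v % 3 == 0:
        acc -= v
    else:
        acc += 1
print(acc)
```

v=6: %3==0, acc = 0-6 = -6
v=-2: not %3==0, acc = (-6)+1 = -5
v=-2: not %3==0, acc = (-5)+1 = -4
v=7: not %3==0, acc = (-4)+1 = -3
v=-1: not %3==0, acc = (-3)+1 = -2
v=11: not %3==0, acc = (-2)+1 = -1

-1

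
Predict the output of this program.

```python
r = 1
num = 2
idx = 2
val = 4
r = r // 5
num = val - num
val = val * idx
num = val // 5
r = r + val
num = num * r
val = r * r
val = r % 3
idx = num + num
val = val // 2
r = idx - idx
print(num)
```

8

r = 1//5 = 0
num = 4-2 = 2
val = 4*2 = 8
num = 8//5 = 1
r = 0+8 = 8
num = 1*8 = 8
val = 8*8 = 64
val = 8%3 = 2
idx = 8+8 = 16
val = 2//2 = 1
r = 16-16 = 0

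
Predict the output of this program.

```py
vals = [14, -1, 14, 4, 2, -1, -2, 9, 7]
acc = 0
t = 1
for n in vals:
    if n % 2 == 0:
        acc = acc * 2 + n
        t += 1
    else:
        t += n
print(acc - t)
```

334

n=14: even, acc = 0*2+14 = 14; t=2
n=-1: not even; t=1
n=14: even, acc = 14*2+14 = 42; t=2
n=4: even, acc = 42*2+4 = 88; t=3
n=2: even, acc = 88*2+2 = 178; t=4
n=-1: not even; t=3
n=-2: even, acc = 178*2+(-2) = 354; t=4
n=9: not even; t=13
n=7: not even; t=20
acc-t = 354-20 = 334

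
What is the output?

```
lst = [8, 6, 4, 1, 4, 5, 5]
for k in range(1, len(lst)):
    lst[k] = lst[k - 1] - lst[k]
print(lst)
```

[8, 2, -2, -3, -7, -12, -17]

k=1: lst[1] = 8-6 = 2 → [8, 2, 4, 1, 4, 5, 5]
k=2: lst[2] = 2-4 = -2 → [8, 2, -2, 1, 4, 5, 5]
k=3: lst[3] = (-2)-1 = -3 → [8, 2, -2, -3, 4, 5, 5]
k=4: lst[4] = (-3)-4 = -7 → [8, 2, -2, -3, -7, 5, 5]
k=5: lst[5] = (-7)-5 = -12 → [8, 2, -2, -3, -7, -12, 5]
k=6: lst[6] = (-12)-5 = -17 → [8, 2, -2, -3, -7, -12, -17]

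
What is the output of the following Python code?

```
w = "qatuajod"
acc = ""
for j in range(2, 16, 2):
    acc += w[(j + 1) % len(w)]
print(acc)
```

ujdaujd

j=2: add w[3]='u' → 'u'
j=4: add w[5]='j' → 'uj'
j=6: add w[7]='d' → 'ujd'
j=8: add w[1]='a' → 'ujda'
j=10: add w[3]='u' → 'ujdau'
j=12: add w[5]='j' → 'ujdauj'
j=14: add w[7]='d' → 'ujdaujd'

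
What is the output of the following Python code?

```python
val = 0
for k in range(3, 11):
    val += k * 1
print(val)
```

k=3: val = 0+3*1 = 3
k=4: val = 3+4*1 = 7
k=5: val = 7+5*1 = 12
k=6: val = 12+6*1 = 18
k=7: val = 18+7*1 = 25
k=8: val = 25+8*1 = 33
k=9: val = 33+9*1 = 42
k=10: val = 42+10*1 = 52

52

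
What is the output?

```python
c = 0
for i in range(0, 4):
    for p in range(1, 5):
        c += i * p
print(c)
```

60

i=0,p=1: c = 0+0 = 0
i=0,p=2: c = 0+0 = 0
i=0,p=3: c = 0+0 = 0
i=0,p=4: c = 0+0 = 0
i=1,p=1: c = 0+1 = 1
i=1,p=2: c = 1+2 = 3
i=1,p=3: c = 3+3 = 6
i=1,p=4: c = 6+4 = 10
i=2,p=1: c = 10+2 = 12
i=2,p=2: c = 12+4 = 16
i=2,p=3: c = 16+6 = 22
i=2,p=4: c = 22+8 = 30
i=3,p=1: c = 30+3 = 33
i=3,p=2: c = 33+6 = 39
i=3,p=3: c = 39+9 = 48
i=3,p=4: c = 48+12 = 60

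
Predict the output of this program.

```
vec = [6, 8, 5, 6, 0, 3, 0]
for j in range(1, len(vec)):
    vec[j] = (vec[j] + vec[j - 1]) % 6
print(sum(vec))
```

j=1: vec[1] = (8+6)%6 = 2 → [6, 2, 5, 6, 0, 3, 0]
j=2: vec[2] = (5+2)%6 = 1 → [6, 2, 1, 6, 0, 3, 0]
j=3: vec[3] = (6+1)%6 = 1 → [6, 2, 1, 1, 0, 3, 0]
j=4: vec[4] = (0+1)%6 = 1 → [6, 2, 1, 1, 1, 3, 0]
j=5: vec[5] = (3+1)%6 = 4 → [6, 2, 1, 1, 1, 4, 0]
j=6: vec[6] = (0+4)%6 = 4 → [6, 2, 1, 1, 1, 4, 4]
sum = 19

19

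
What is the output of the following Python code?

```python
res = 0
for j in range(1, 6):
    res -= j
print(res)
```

-15

j=1: res = 0-1 = -1
j=2: res = (-1)-2 = -3
j=3: res = (-3)-3 = -6
j=4: res = (-6)-4 = -10
j=5: res = (-10)-5 = -15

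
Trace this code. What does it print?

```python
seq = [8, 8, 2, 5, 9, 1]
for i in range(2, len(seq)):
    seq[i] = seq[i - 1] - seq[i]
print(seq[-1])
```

-9

i=2: seq[2] = 8-2 = 6 → [8, 8, 6, 5, 9, 1]
i=3: seq[3] = 6-5 = 1 → [8, 8, 6, 1, 9, 1]
i=4: seq[4] = 1-9 = -8 → [8, 8, 6, 1, -8, 1]
i=5: seq[5] = (-8)-1 = -9 → [8, 8, 6, 1, -8, -9]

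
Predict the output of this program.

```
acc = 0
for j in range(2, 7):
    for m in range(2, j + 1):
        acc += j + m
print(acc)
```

120

j=2,m=2: acc = 0+4 = 4
j=3,m=2: acc = 4+5 = 9
j=3,m=3: acc = 9+6 = 15
j=4,m=2: acc = 15+6 = 21
j=4,m=3: acc = 21+7 = 28
j=4,m=4: acc = 28+8 = 36
j=5,m=2: acc = 36+7 = 43
j=5,m=3: acc = 43+8 = 51
j=5,m=4: acc = 51+9 = 60
j=5,m=5: acc = 60+10 = 70
j=6,m=2: acc = 70+8 = 78
j=6,m=3: acc = 78+9 = 87
j=6,m=4: acc = 87+10 = 97
j=6,m=5: acc = 97+11 = 108
j=6,m=6: acc = 108+12 = 120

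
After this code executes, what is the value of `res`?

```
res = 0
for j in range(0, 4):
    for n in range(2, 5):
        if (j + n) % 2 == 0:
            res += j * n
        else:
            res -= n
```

j=0,n=2: even sum, res = 0+0 = 0
j=0,n=3: odd sum, res = 0-3 = -3
j=0,n=4: even sum, res = (-3)+0 = -3
j=1,n=2: odd sum, res = (-3)-2 = -5
j=1,n=3: even sum, res = (-5)+3 = -2
j=1,n=4: odd sum, res = (-2)-4 = -6
j=2,n=2: even sum, res = (-6)+4 = -2
j=2,n=3: odd sum, res = (-2)-3 = -5
j=2,n=4: even sum, res = (-5)+8 = 3
j=3,n=2: odd sum, res = 3-2 = 1
j=3,n=3: even sum, res = 1+9 = 10
j=3,n=4: odd sum, res = 10-4 = 6

6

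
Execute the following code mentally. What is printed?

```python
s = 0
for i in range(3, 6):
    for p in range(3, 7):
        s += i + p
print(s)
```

i=3,p=3: s = 0+6 = 6
i=3,p=4: s = 6+7 = 13
i=3,p=5: s = 13+8 = 21
i=3,p=6: s = 21+9 = 30
i=4,p=3: s = 30+7 = 37
i=4,p=4: s = 37+8 = 45
i=4,p=5: s = 45+9 = 54
i=4,p=6: s = 54+10 = 64
i=5,p=3: s = 64+8 = 72
i=5,p=4: s = 72+9 = 81
i=5,p=5: s = 81+10 = 91
i=5,p=6: s = 91+11 = 102

102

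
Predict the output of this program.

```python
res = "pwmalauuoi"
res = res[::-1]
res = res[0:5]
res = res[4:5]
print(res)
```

reverse → 'iouualamwp'
slice [0:5] → 'iouua'
slice [4:5] → 'a'

a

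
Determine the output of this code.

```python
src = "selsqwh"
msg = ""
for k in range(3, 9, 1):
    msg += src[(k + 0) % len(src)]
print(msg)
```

k=3: add src[3]='s' → 's'
k=4: add src[4]='q' → 'sq'
k=5: add src[5]='w' → 'sqw'
k=6: add src[6]='h' → 'sqwh'
k=7: add src[0]='s' → 'sqwhs'
k=8: add src[1]='e' → 'sqwhse'

sqwhse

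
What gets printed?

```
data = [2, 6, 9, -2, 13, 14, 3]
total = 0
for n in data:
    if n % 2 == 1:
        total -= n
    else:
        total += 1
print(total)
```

-21

n=2: not odd, total = 0+1 = 1
n=6: not odd, total = 1+1 = 2
n=9: odd, total = 2-9 = -7
n=-2: not odd, total = (-7)+1 = -6
n=13: odd, total = (-6)-13 = -19
n=14: not odd, total = (-19)+1 = -18
n=3: odd, total = (-18)-3 = -21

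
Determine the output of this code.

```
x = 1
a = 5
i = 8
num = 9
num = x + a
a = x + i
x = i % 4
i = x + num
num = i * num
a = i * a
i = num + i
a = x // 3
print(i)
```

num = 1+5 = 6
a = 1+8 = 9
x = 8%4 = 0
i = 0+6 = 6
num = 6*6 = 36
a = 6*9 = 54
i = 36+6 = 42
a = 0//3 = 0

42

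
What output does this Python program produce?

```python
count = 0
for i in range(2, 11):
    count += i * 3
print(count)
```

162

i=2: count = 0+2*3 = 6
i=3: count = 6+3*3 = 15
i=4: count = 15+4*3 = 27
i=5: count = 27+5*3 = 42
i=6: count = 42+6*3 = 60
i=7: count = 60+7*3 = 81
i=8: count = 81+8*3 = 105
i=9: count = 105+9*3 = 132
i=10: count = 132+10*3 = 162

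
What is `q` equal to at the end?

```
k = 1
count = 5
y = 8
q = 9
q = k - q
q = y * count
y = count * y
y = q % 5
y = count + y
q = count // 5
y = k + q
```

1

q = 1-9 = -8
q = 8*5 = 40
y = 5*8 = 40
y = 40%5 = 0
y = 5+0 = 5
q = 5//5 = 1
y = 1+1 = 2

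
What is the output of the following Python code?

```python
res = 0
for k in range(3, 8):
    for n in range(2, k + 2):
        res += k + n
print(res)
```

k=3,n=2: res = 0+5 = 5
k=3,n=3: res = 5+6 = 11
k=3,n=4: res = 11+7 = 18
k=4,n=2: res = 18+6 = 24
k=4,n=3: res = 24+7 = 31
k=4,n=4: res = 31+8 = 39
k=4,n=5: res = 39+9 = 48
k=5,n=2: res = 48+7 = 55
k=5,n=3: res = 55+8 = 63
k=5,n=4: res = 63+9 = 72
k=5,n=5: res = 72+10 = 82
k=5,n=6: res = 82+11 = 93
k=6,n=2: res = 93+8 = 101
k=6,n=3: res = 101+9 = 110
k=6,n=4: res = 110+10 = 120
k=6,n=5: res = 120+11 = 131
k=6,n=6: res = 131+12 = 143
k=6,n=7: res = 143+13 = 156
k=7,n=2: res = 156+9 = 165
k=7,n=3: res = 165+10 = 175
k=7,n=4: res = 175+11 = 186
k=7,n=5: res = 186+12 = 198
k=7,n=6: res = 198+13 = 211
k=7,n=7: res = 211+14 = 225
k=7,n=8: res = 225+15 = 240

240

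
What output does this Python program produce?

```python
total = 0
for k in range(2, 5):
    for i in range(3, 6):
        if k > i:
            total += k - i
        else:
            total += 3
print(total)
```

25

k=2,i=3: not 2>3, total = 0+3 = 3
k=2,i=4: not 2>4, total = 3+3 = 6
k=2,i=5: not 2>5, total = 6+3 = 9
k=3,i=3: not 3>3, total = 9+3 = 12
k=3,i=4: not 3>4, total = 12+3 = 15
k=3,i=5: not 3>5, total = 15+3 = 18
k=4,i=3: 4>3, total = 18+1 = 19
k=4,i=4: not 4>4, total = 19+3 = 22
k=4,i=5: not 4>5, total = 22+3 = 25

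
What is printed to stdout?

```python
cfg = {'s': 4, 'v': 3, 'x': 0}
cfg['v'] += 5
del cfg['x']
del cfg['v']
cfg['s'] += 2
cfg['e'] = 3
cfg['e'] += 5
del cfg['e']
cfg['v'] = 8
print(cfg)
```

cfg['v'] = 3+5 = 8 → {'s': 4, 'v': 8, 'x': 0}
del 'x' → {'s': 4, 'v': 8}
del 'v' → {'s': 4}
cfg['s'] = 4+2 = 6 → {'s': 6}
cfg['e'] = 3 → {'s': 6, 'e': 3}
cfg['e'] = 3+5 = 8 → {'s': 6, 'e': 8}
del 'e' → {'s': 6}
cfg['v'] = 8 → {'s': 6, 'v': 8}

{'s': 6, 'v': 8}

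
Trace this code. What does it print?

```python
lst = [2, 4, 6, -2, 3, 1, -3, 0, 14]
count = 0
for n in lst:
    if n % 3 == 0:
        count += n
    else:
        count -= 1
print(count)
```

n=2: not %3==0, count = 0-1 = -1
n=4: not %3==0, count = (-1)-1 = -2
n=6: %3==0, count = (-2)+6 = 4
n=-2: not %3==0, count = 4-1 = 3
n=3: %3==0, count = 3+3 = 6
n=1: not %3==0, count = 6-1 = 5
n=-3: %3==0, count = 5+(-3) = 2
n=0: %3==0, count = 2+0 = 2
n=14: not %3==0, count = 2-1 = 1

1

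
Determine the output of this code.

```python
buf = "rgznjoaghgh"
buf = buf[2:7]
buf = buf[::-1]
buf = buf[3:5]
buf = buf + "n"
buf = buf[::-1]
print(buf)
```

nzn

slice [2:7] → 'znjoa'
reverse → 'aojnz'
slice [3:5] → 'nz'
+ 'n' → 'nzn'
reverse → 'nzn'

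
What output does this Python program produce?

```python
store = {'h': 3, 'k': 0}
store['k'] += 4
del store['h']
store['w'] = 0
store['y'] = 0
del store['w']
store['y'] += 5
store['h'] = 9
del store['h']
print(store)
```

{'k': 4, 'y': 5}

store['k'] = 0+4 = 4 → {'h': 3, 'k': 4}
del 'h' → {'k': 4}
store['w'] = 0 → {'k': 4, 'w': 0}
store['y'] = 0 → {'k': 4, 'w': 0, 'y': 0}
del 'w' → {'k': 4, 'y': 0}
store['y'] = 0+5 = 5 → {'k': 4, 'y': 5}
store['h'] = 9 → {'k': 4, 'y': 5, 'h': 9}
del 'h' → {'k': 4, 'y': 5}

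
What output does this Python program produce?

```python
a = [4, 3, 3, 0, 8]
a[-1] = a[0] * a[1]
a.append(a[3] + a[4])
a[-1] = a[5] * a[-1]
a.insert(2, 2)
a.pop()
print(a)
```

a[-1] = a[0]*a[1] = 4*3 = 12 → [4, 3, 3, 0, 12]
append a[3]+a[4] = 0+12 = 12 → [4, 3, 3, 0, 12, 12]
a[-1] = a[5]*a[-1] = 12*12 = 144 → [4, 3, 3, 0, 12, 144]
insert 2 at 2 → [4, 3, 2, 3, 0, 12, 144]
pop() removes 144 → [4, 3, 2, 3, 0, 12]

[4, 3, 2, 3, 0, 12]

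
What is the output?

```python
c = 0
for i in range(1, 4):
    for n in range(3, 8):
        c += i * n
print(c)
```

i=1,n=3: c = 0+3 = 3
i=1,n=4: c = 3+4 = 7
i=1,n=5: c = 7+5 = 12
i=1,n=6: c = 12+6 = 18
i=1,n=7: c = 18+7 = 25
i=2,n=3: c = 25+6 = 31
i=2,n=4: c = 31+8 = 39
i=2,n=5: c = 39+10 = 49
i=2,n=6: c = 49+12 = 61
i=2,n=7: c = 61+14 = 75
i=3,n=3: c = 75+9 = 84
i=3,n=4: c = 84+12 = 96
i=3,n=5: c = 96+15 = 111
i=3,n=6: c = 111+18 = 129
i=3,n=7: c = 129+21 = 150

150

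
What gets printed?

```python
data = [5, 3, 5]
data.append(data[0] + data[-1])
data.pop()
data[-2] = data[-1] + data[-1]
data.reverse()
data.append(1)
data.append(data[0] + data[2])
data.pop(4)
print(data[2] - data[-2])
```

0

append data[0]+data[-1] = 5+5 = 10 → [5, 3, 5, 10]
pop() removes 10 → [5, 3, 5]
data[-2] = data[-1]+data[-1] = 5+5 = 10 → [5, 10, 5]
reverse → [5, 10, 5]
append 1 → [5, 10, 5, 1]
append data[0]+data[2] = 5+5 = 10 → [5, 10, 5, 1, 10]
pop(4) removes 10 → [5, 10, 5, 1]
data[2]-data[-2] = 5-5 = 0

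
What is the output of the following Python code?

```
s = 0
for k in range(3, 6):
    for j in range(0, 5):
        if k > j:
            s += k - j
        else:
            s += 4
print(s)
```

43

k=3,j=0: 3>0, s = 0+3 = 3
k=3,j=1: 3>1, s = 3+2 = 5
k=3,j=2: 3>2, s = 5+1 = 6
k=3,j=3: not 3>3, s = 6+4 = 10
k=3,j=4: not 3>4, s = 10+4 = 14
k=4,j=0: 4>0, s = 14+4 = 18
k=4,j=1: 4>1, s = 18+3 = 21
k=4,j=2: 4>2, s = 21+2 = 23
k=4,j=3: 4>3, s = 23+1 = 24
k=4,j=4: not 4>4, s = 24+4 = 28
k=5,j=0: 5>0, s = 28+5 = 33
k=5,j=1: 5>1, s = 33+4 = 37
k=5,j=2: 5>2, s = 37+3 = 40
k=5,j=3: 5>3, s = 40+2 = 42
k=5,j=4: 5>4, s = 42+1 = 43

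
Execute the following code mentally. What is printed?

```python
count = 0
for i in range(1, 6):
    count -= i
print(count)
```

-15

i=1: count = 0-1 = -1
i=2: count = (-1)-2 = -3
i=3: count = (-3)-3 = -6
i=4: count = (-6)-4 = -10
i=5: count = (-10)-5 = -15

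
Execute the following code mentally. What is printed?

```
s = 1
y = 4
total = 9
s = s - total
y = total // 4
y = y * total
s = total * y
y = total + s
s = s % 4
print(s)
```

2

s = 1-9 = -8
y = 9//4 = 2
y = 2*9 = 18
s = 9*18 = 162
y = 9+162 = 171
s = 162%4 = 2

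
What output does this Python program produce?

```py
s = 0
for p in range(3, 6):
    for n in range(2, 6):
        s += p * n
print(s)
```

168

p=3,n=2: s = 0+6 = 6
p=3,n=3: s = 6+9 = 15
p=3,n=4: s = 15+12 = 27
p=3,n=5: s = 27+15 = 42
p=4,n=2: s = 42+8 = 50
p=4,n=3: s = 50+12 = 62
p=4,n=4: s = 62+16 = 78
p=4,n=5: s = 78+20 = 98
p=5,n=2: s = 98+10 = 108
p=5,n=3: s = 108+15 = 123
p=5,n=4: s = 123+20 = 143
p=5,n=5: s = 143+25 = 168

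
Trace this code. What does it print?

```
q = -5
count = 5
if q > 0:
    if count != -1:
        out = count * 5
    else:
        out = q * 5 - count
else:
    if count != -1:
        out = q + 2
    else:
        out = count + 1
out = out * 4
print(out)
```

q=-5, count=5
q > 0 is False; count != -1 is True
→ out = q + 2 = -3
out = (-3)*4 = -12

-12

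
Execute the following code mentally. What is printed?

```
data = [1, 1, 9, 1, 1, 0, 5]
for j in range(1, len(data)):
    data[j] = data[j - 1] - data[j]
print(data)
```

j=1: data[1] = 1-1 = 0 → [1, 0, 9, 1, 1, 0, 5]
j=2: data[2] = 0-9 = -9 → [1, 0, -9, 1, 1, 0, 5]
j=3: data[3] = (-9)-1 = -10 → [1, 0, -9, -10, 1, 0, 5]
j=4: data[4] = (-10)-1 = -11 → [1, 0, -9, -10, -11, 0, 5]
j=5: data[5] = (-11)-0 = -11 → [1, 0, -9, -10, -11, -11, 5]
j=6: data[6] = (-11)-5 = -16 → [1, 0, -9, -10, -11, -11, -16]

[1, 0, -9, -10, -11, -11, -16]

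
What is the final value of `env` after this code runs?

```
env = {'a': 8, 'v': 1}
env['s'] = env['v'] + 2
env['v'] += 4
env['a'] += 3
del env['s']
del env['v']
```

env['s'] = env['v']+2 = 3 → {'a': 8, 'v': 1, 's': 3}
env['v'] = 1+4 = 5 → {'a': 8, 'v': 5, 's': 3}
env['a'] = 8+3 = 11 → {'a': 11, 'v': 5, 's': 3}
del 's' → {'a': 11, 'v': 5}
del 'v' → {'a': 11}

{'a': 11}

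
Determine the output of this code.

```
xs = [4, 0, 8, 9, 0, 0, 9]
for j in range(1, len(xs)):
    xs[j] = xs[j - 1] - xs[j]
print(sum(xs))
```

j=1: xs[1] = 4-0 = 4 → [4, 4, 8, 9, 0, 0, 9]
j=2: xs[2] = 4-8 = -4 → [4, 4, -4, 9, 0, 0, 9]
j=3: xs[3] = (-4)-9 = -13 → [4, 4, -4, -13, 0, 0, 9]
j=4: xs[4] = (-13)-0 = -13 → [4, 4, -4, -13, -13, 0, 9]
j=5: xs[5] = (-13)-0 = -13 → [4, 4, -4, -13, -13, -13, 9]
j=6: xs[6] = (-13)-9 = -22 → [4, 4, -4, -13, -13, -13, -22]
sum = -57

-57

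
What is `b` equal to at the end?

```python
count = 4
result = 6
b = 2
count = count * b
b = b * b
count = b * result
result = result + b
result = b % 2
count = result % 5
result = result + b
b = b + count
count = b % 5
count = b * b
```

4

count = 4*2 = 8
b = 2*2 = 4
count = 4*6 = 24
result = 6+4 = 10
result = 4%2 = 0
count = 0%5 = 0
result = 0+4 = 4
b = 4+0 = 4
count = 4%5 = 4
count = 4*4 = 16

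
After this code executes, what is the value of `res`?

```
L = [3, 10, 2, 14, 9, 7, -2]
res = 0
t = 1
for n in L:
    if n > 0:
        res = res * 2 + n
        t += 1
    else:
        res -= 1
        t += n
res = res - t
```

347

n=3: >0, res = 0*2+3 = 3; t=2
n=10: >0, res = 3*2+10 = 16; t=3
n=2: >0, res = 16*2+2 = 34; t=4
n=14: >0, res = 34*2+14 = 82; t=5
n=9: >0, res = 82*2+9 = 173; t=6
n=7: >0, res = 173*2+7 = 353; t=7
n=-2: not >0, res = 353-1 = 352; t=5
res-t = 352-5 = 347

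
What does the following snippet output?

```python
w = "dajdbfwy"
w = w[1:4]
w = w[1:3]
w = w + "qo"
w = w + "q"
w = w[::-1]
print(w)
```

qoqdj

slice [1:4] → 'ajd'
slice [1:3] → 'jd'
+ 'qo' → 'jdqo'
+ 'q' → 'jdqoq'
reverse → 'qoqdj'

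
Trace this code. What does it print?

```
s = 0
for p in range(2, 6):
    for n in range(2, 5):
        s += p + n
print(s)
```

78

p=2,n=2: s = 0+4 = 4
p=2,n=3: s = 4+5 = 9
p=2,n=4: s = 9+6 = 15
p=3,n=2: s = 15+5 = 20
p=3,n=3: s = 20+6 = 26
p=3,n=4: s = 26+7 = 33
p=4,n=2: s = 33+6 = 39
p=4,n=3: s = 39+7 = 46
p=4,n=4: s = 46+8 = 54
p=5,n=2: s = 54+7 = 61
p=5,n=3: s = 61+8 = 69
p=5,n=4: s = 69+9 = 78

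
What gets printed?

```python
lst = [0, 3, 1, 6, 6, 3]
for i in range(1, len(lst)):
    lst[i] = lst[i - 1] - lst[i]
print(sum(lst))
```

i=1: lst[1] = 0-3 = -3 → [0, -3, 1, 6, 6, 3]
i=2: lst[2] = (-3)-1 = -4 → [0, -3, -4, 6, 6, 3]
i=3: lst[3] = (-4)-6 = -10 → [0, -3, -4, -10, 6, 3]
i=4: lst[4] = (-10)-6 = -16 → [0, -3, -4, -10, -16, 3]
i=5: lst[5] = (-16)-3 = -19 → [0, -3, -4, -10, -16, -19]
sum = -52

-52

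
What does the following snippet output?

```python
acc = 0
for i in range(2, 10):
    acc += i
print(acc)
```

i=2: acc = 0+2 = 2
i=3: acc = 2+3 = 5
i=4: acc = 5+4 = 9
i=5: acc = 9+5 = 14
i=6: acc = 14+6 = 20
i=7: acc = 20+7 = 27
i=8: acc = 27+8 = 35
i=9: acc = 35+9 = 44

44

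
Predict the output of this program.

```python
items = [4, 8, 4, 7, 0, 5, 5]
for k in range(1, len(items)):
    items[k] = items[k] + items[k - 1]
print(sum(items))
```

139

k=1: items[1] = 8+4 = 12 → [4, 12, 4, 7, 0, 5, 5]
k=2: items[2] = 4+12 = 16 → [4, 12, 16, 7, 0, 5, 5]
k=3: items[3] = 7+16 = 23 → [4, 12, 16, 23, 0, 5, 5]
k=4: items[4] = 0+23 = 23 → [4, 12, 16, 23, 23, 5, 5]
k=5: items[5] = 5+23 = 28 → [4, 12, 16, 23, 23, 28, 5]
k=6: items[6] = 5+28 = 33 → [4, 12, 16, 23, 23, 28, 33]
sum = 139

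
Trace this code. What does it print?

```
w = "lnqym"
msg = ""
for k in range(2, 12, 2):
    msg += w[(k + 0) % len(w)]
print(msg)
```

qmnyl

k=2: add w[2]='q' → 'q'
k=4: add w[4]='m' → 'qm'
k=6: add w[1]='n' → 'qmn'
k=8: add w[3]='y' → 'qmny'
k=10: add w[0]='l' → 'qmnyl'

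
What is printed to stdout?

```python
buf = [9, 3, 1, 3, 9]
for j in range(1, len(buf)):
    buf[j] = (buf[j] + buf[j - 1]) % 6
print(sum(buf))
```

j=1: buf[1] = (3+9)%6 = 0 → [9, 0, 1, 3, 9]
j=2: buf[2] = (1+0)%6 = 1 → [9, 0, 1, 3, 9]
j=3: buf[3] = (3+1)%6 = 4 → [9, 0, 1, 4, 9]
j=4: buf[4] = (9+4)%6 = 1 → [9, 0, 1, 4, 1]
sum = 15

15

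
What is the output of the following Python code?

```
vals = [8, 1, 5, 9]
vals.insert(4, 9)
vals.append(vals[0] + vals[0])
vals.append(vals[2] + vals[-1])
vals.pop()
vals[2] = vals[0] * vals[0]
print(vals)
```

insert 9 at 4 → [8, 1, 5, 9, 9]
append vals[0]+vals[0] = 8+8 = 16 → [8, 1, 5, 9, 9, 16]
append vals[2]+vals[-1] = 5+16 = 21 → [8, 1, 5, 9, 9, 16, 21]
pop() removes 21 → [8, 1, 5, 9, 9, 16]
vals[2] = vals[0]*vals[0] = 8*8 = 64 → [8, 1, 64, 9, 9, 16]

[8, 1, 64, 9, 9, 16]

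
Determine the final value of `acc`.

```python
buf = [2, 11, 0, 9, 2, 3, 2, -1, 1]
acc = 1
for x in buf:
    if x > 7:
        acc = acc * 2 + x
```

x=2: not >7
x=11: >7, acc = 1*2+11 = 13
x=0: not >7
x=9: >7, acc = 13*2+9 = 35
x=2: not >7
x=3: not >7
x=2: not >7
x=-1: not >7
x=1: not >7

35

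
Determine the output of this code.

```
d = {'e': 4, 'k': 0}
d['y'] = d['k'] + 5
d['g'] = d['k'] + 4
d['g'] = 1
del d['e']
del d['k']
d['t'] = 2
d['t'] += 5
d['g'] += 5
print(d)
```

{'y': 5, 'g': 6, 't': 7}

d['y'] = d['k']+5 = 5 → {'e': 4, 'k': 0, 'y': 5}
d['g'] = d['k']+4 = 4 → {'e': 4, 'k': 0, 'y': 5, 'g': 4}
d['g'] = 1 → {'e': 4, 'k': 0, 'y': 5, 'g': 1}
del 'e' → {'k': 0, 'y': 5, 'g': 1}
del 'k' → {'y': 5, 'g': 1}
d['t'] = 2 → {'y': 5, 'g': 1, 't': 2}
d['t'] = 2+5 = 7 → {'y': 5, 'g': 1, 't': 7}
d['g'] = 1+5 = 6 → {'y': 5, 'g': 6, 't': 7}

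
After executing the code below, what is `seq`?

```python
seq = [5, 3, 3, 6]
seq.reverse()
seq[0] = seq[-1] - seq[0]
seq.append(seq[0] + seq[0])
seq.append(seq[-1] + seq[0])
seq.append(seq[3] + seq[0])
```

reverse → [6, 3, 3, 5]
seq[0] = seq[-1]-seq[0] = 5-6 = -1 → [-1, 3, 3, 5]
append seq[0]+seq[0] = (-1)+(-1) = -2 → [-1, 3, 3, 5, -2]
append seq[-1]+seq[0] = (-2)+(-1) = -3 → [-1, 3, 3, 5, -2, -3]
append seq[3]+seq[0] = 5+(-1) = 4 → [-1, 3, 3, 5, -2, -3, 4]

[-1, 3, 3, 5, -2, -3, 4]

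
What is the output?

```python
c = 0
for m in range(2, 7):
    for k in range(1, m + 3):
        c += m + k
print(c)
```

240

m=2,k=1: c = 0+3 = 3
m=2,k=2: c = 3+4 = 7
m=2,k=3: c = 7+5 = 12
m=2,k=4: c = 12+6 = 18
m=3,k=1: c = 18+4 = 22
m=3,k=2: c = 22+5 = 27
m=3,k=3: c = 27+6 = 33
m=3,k=4: c = 33+7 = 40
m=3,k=5: c = 40+8 = 48
m=4,k=1: c = 48+5 = 53
m=4,k=2: c = 53+6 = 59
m=4,k=3: c = 59+7 = 66
m=4,k=4: c = 66+8 = 74
m=4,k=5: c = 74+9 = 83
m=4,k=6: c = 83+10 = 93
m=5,k=1: c = 93+6 = 99
m=5,k=2: c = 99+7 = 106
m=5,k=3: c = 106+8 = 114
m=5,k=4: c = 114+9 = 123
m=5,k=5: c = 123+10 = 133
m=5,k=6: c = 133+11 = 144
m=5,k=7: c = 144+12 = 156
m=6,k=1: c = 156+7 = 163
m=6,k=2: c = 163+8 = 171
m=6,k=3: c = 171+9 = 180
m=6,k=4: c = 180+10 = 190
m=6,k=5: c = 190+11 = 201
m=6,k=6: c = 201+12 = 213
m=6,k=7: c = 213+13 = 226
m=6,k=8: c = 226+14 = 240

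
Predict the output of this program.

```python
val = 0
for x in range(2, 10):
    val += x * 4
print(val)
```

x=2: val = 0+2*4 = 8
x=3: val = 8+3*4 = 20
x=4: val = 20+4*4 = 36
x=5: val = 36+5*4 = 56
x=6: val = 56+6*4 = 80
x=7: val = 80+7*4 = 108
x=8: val = 108+8*4 = 140
x=9: val = 140+9*4 = 176

176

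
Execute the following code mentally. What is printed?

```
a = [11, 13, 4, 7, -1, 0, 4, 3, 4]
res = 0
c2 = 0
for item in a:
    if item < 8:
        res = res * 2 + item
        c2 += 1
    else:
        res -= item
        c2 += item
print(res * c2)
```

-80042

item=11: not <8, res = 0-11 = -11; c2=11
item=13: not <8, res = (-11)-13 = -24; c2=24
item=4: <8, res = (-24)*2+4 = -44; c2=25
item=7: <8, res = (-44)*2+7 = -81; c2=26
item=-1: <8, res = (-81)*2+(-1) = -163; c2=27
item=0: <8, res = (-163)*2+0 = -326; c2=28
item=4: <8, res = (-326)*2+4 = -648; c2=29
item=3: <8, res = (-648)*2+3 = -1293; c2=30
item=4: <8, res = (-1293)*2+4 = -2582; c2=31
res*c2 = (-2582)*31 = -80042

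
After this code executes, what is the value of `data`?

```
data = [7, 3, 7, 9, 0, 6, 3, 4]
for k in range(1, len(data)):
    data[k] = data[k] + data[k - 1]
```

k=1: data[1] = 3+7 = 10 → [7, 10, 7, 9, 0, 6, 3, 4]
k=2: data[2] = 7+10 = 17 → [7, 10, 17, 9, 0, 6, 3, 4]
k=3: data[3] = 9+17 = 26 → [7, 10, 17, 26, 0, 6, 3, 4]
k=4: data[4] = 0+26 = 26 → [7, 10, 17, 26, 26, 6, 3, 4]
k=5: data[5] = 6+26 = 32 → [7, 10, 17, 26, 26, 32, 3, 4]
k=6: data[6] = 3+32 = 35 → [7, 10, 17, 26, 26, 32, 35, 4]
k=7: data[7] = 4+35 = 39 → [7, 10, 17, 26, 26, 32, 35, 39]

[7, 10, 17, 26, 26, 32, 35, 39]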